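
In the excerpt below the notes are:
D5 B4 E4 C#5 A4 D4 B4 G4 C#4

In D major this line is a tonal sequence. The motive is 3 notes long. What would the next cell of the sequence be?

With a 3-note motive the entries are D5, C#5, B4, each down a 2nd from the previous.
Statement 4 starts on A4 and keeps the same diatonic contour: A4 F#4 B3.

A4 F#4 B3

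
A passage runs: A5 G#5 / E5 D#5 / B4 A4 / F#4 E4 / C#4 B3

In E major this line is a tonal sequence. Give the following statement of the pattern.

The 2-note cells begin on A5, E5, B4, F#4, C#4 — each down a 4th from the last.
From G#3 the diatonic shape gives G#3 F#3.

G#3 F#3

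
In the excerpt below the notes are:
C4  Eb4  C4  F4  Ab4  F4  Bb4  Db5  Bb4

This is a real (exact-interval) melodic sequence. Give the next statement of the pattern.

Unit = 3 notes; the statements start on C4, F4, Bb4, moving up a 4th each time.
Statement 4 starts on Eb5 and keeps the same exact contour: Eb5 Gb5 Eb5.

Eb5 Gb5 Eb5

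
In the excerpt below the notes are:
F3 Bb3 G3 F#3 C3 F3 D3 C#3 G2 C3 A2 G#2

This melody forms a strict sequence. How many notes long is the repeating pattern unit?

4

There are 12 notes; a 4-note unit gives 3 cells:
F3 Bb3 G3 F#3 | C3 F3 D3 C#3 | G2 C3 A2 G#2
That's a consistent down a 4th shift per cell, and no other grouping gives one.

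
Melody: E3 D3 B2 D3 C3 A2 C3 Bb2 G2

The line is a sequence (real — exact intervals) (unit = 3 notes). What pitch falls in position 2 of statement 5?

Gb2

The unit is 3 notes. Position-2 pitches of the 3 shown cells: D3, C3, Bb2.
Extending down a 2nd: Ab2 → Gb2.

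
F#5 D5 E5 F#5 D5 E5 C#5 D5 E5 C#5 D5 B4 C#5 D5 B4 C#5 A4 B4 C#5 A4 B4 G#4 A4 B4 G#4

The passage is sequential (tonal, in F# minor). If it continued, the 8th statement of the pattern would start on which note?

F#4

The 5-note cells begin on F#5, E5, D5, C#5, B4 — each down a 2nd from the last.
Extending the heads down a 2nd: A4 → G#4 → F#4.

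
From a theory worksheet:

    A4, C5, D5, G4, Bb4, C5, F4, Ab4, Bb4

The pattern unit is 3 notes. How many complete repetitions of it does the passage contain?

3

9 notes in groups of 3 gives 9/3 = 3 statements.
Starts: A4, G4, F4 — each down a 2nd.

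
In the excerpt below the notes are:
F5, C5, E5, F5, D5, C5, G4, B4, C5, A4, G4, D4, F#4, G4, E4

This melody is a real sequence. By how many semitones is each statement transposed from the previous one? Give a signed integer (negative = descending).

-5

Unit = 5 notes; the statements start on F5, C5, G4, moving down a 4th each time.
Counting half-steps from F5 to C5: -5.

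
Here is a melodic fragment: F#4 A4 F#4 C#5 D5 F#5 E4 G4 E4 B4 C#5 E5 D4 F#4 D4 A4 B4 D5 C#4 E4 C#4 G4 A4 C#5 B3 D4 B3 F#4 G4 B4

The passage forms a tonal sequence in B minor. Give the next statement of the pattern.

A3 C#4 A3 E4 F#4 A4

With a 6-note motive the entries are F#4, E4, D4, C#4, B3, each down a 2nd from the previous.
So cell 6 is A3 C#4 A3 E4 F#4 A4.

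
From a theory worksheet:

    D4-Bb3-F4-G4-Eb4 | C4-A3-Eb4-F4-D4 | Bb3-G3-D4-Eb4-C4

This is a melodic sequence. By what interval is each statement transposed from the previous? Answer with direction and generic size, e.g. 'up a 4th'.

With a 5-note motive the entries are D4, C4, Bb3, each down a 2nd from the previous.
From D4 to C4: down a 2nd.

down a 2nd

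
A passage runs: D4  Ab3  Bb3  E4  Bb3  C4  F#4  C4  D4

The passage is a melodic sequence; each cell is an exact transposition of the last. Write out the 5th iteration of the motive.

A#4 E4 F#4

The 3-note cells begin on D4, E4, F#4 — each up a 2nd from the last.
Extending up a 2nd: G#4 → A#4.
From A#4 the exact shape gives A#4 E4 F#4.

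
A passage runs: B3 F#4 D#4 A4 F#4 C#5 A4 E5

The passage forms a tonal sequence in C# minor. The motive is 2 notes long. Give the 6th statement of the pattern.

E5 B5

The 2-note cells begin on B3, D#4, F#4, A4 — each up a 3rd from the last.
Carrying on: C#5 → E5.
From E5 the diatonic shape gives E5 B5.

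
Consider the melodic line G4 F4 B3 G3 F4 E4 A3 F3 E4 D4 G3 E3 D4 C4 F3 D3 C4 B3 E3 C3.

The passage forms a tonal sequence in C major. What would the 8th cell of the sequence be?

G3 F3 B2 G2

With a 4-note motive the entries are G4, F4, E4, D4, C4, each down a 2nd from the previous.
Continuing the starts: B3 → A3 → G3.
From G3 the diatonic shape gives G3 F3 B2 G2.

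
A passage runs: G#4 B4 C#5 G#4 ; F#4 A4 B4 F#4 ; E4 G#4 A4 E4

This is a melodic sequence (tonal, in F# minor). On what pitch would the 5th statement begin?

Taking 4-note groups, the heads are G#4, F#4, E4: the pattern moves down a 2nd.
Continuing: D4 → C#4. Statement 5 starts on C#4.

C#4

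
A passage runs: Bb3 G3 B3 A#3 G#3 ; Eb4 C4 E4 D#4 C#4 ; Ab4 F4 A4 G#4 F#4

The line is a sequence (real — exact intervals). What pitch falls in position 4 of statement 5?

The unit is 5 notes. Position-4 pitches of the 3 shown cells: A#3, D#4, G#4.
Each moves up a 4th. Continuing: C#5 → F#5.

F#5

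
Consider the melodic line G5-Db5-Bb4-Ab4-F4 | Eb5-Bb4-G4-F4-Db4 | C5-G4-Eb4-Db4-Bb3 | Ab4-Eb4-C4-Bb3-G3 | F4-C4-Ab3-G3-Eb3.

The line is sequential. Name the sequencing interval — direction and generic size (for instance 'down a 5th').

down a 3rd

With a 5-note motive the entries are G5, Eb5, C5, Ab4, F4, each down a 3rd from the previous.
G5 to Eb5 is down a 3rd.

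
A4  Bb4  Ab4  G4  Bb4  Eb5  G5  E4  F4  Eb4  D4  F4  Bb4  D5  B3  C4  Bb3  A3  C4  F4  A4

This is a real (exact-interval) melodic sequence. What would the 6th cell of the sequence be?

G#2 A2 G2 F#2 A2 D3 F#3

Unit = 7 notes; the statements start on A4, E4, B3, moving down a 4th each time.
Carrying on: F#3 → C#3 → G#2.
From G#2 the exact shape gives G#2 A2 G2 F#2 A2 D3 F#3.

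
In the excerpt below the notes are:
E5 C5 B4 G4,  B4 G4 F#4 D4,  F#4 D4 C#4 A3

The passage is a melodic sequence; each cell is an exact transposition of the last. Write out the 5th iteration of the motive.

Taking 4-note groups, the heads are E5, B4, F#4: the pattern moves down a 4th.
Carrying on: C#4 → G#3.
Statement 5 starts on G#3 and keeps the same exact contour: G#3 E3 D#3 B2.

G#3 E3 D#3 B2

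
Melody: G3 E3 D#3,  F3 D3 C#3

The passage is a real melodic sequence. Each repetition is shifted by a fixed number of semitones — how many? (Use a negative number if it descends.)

-2

The 3-note cells begin on G3, F3 — each down a 2nd from the last.
G3→F3 is 53 − 55 = -2 semitones.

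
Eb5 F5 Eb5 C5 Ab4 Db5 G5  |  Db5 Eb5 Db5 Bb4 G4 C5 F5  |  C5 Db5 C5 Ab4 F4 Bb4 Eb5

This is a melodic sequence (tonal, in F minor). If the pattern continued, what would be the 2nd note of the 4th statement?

The unit is 7 notes. Position-2 pitches of the 3 shown cells: F5, Eb5, Db5.
From Db5, down a 2nd gives C5.

C5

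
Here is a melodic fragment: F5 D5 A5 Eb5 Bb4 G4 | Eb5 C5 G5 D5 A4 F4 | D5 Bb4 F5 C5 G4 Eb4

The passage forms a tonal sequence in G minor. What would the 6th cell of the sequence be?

Taking 6-note groups, the heads are F5, Eb5, D5: the pattern moves down a 2nd.
Continuing the starts: C5 → Bb4 → A4.
So cell 6 is A4 F4 C5 G4 D4 Bb3.

A4 F4 C5 G4 D4 Bb3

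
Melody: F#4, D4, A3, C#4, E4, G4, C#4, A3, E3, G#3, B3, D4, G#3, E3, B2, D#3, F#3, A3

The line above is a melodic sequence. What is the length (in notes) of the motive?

6

Try groups of 6 (3 cells in 18 notes):
F#4 D4 A3 C#4 E4 G4 | C#4 A3 E3 G#3 B3 D4 | G#3 E3 B2 D#3 F#3 A3
That's a consistent down a 4th shift per cell, and no other grouping gives one.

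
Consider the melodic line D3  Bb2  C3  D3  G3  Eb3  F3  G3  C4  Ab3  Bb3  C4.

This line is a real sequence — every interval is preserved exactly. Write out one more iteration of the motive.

Taking 4-note groups, the heads are D3, G3, C4: the pattern moves up a 4th.
Statement 4 starts on F4 and keeps the same exact contour: F4 Db4 Eb4 F4.

F4 Db4 Eb4 F4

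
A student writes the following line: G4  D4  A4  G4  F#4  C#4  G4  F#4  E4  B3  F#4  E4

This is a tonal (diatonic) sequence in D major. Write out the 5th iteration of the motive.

C#4 G3 D4 C#4

Taking 4-note groups, the heads are G4, F#4, E4: the pattern moves down a 2nd.
Carrying on: D4 → C#4.
So cell 5 is C#4 G3 D4 C#4.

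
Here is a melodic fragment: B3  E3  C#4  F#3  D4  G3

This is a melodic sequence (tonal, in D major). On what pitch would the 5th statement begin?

Taking 2-note groups, the heads are B3, C#4, D4: the pattern moves up a 2nd.
Extending the heads up a 2nd: E4 → F#4.

F#4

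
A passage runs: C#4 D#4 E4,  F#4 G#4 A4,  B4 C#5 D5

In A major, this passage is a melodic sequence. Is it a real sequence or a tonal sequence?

Each cell has the same semitone pattern (2, 1) — intervals are preserved exactly.
And D#4 lies outside A major, so the sequence is real rather than tonal.

real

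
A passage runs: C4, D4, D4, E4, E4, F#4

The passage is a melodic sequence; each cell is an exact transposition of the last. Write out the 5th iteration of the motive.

G#4 A#4

Unit = 2 notes; the statements start on C4, D4, E4, moving up a 2nd each time.
Continuing the starts: F#4 → G#4.
From G#4 the exact shape gives G#4 A#4.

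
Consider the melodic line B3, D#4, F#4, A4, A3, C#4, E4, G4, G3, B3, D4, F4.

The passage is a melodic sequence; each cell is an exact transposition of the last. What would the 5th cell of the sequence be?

With a 4-note motive the entries are B3, A3, G3, each down a 2nd from the previous.
Extending down a 2nd: F3 → Eb3.
From Eb3 the exact shape gives Eb3 G3 Bb3 Db4.

Eb3 G3 Bb3 Db4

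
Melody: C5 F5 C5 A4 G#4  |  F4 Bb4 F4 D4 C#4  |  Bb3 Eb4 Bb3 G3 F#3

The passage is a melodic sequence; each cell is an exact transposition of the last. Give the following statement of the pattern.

Eb3 Ab3 Eb3 C3 B2

Taking 5-note groups, the heads are C5, F4, Bb3: the pattern moves down a 5th.
From Eb3 the exact shape gives Eb3 Ab3 Eb3 C3 B2.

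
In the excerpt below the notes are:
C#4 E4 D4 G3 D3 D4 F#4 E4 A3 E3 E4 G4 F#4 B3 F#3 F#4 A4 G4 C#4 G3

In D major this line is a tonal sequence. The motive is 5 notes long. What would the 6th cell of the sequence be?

A4 C#5 B4 E4 B3

With a 5-note motive the entries are C#4, D4, E4, F#4, each up a 2nd from the previous.
Extending up a 2nd: G4 → A4.
Statement 6 starts on A4 and keeps the same diatonic contour: A4 C#5 B4 E4 B3.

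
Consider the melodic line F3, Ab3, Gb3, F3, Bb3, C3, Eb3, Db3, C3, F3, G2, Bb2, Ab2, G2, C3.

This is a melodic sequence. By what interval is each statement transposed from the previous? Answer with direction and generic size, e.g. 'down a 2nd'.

down a 4th

Taking 5-note groups, the heads are F3, C3, G2: the pattern moves down a 4th.
From F3 to C3: down a 4th.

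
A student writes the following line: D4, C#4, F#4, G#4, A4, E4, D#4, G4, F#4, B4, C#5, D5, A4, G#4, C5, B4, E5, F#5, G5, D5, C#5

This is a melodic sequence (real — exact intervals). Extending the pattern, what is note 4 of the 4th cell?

The unit is 7 notes. Position-4 pitches of the 3 shown cells: G#4, C#5, F#5.
Each moves up a 4th; the next is B5.

B5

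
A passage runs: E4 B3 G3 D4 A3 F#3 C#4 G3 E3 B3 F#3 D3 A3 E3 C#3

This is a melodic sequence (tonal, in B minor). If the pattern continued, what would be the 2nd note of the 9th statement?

The unit is 3 notes. Position-2 pitches of the 5 shown cells: B3, A3, G3, F#3, E3.
Each moves down a 2nd. Continuing: D3 → C#3 → B2 → A2.

A2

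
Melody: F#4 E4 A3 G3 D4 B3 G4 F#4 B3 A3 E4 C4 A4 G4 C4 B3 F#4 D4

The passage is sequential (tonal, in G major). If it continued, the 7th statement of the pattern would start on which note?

Taking 6-note groups, the heads are F#4, G4, A4: the pattern moves up a 2nd.
Continuing: B4 → C5 → D5 → E5. Statement 7 starts on E5.

E5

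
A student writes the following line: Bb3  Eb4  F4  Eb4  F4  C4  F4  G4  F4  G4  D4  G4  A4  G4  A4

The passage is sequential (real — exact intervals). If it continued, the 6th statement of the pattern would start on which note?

G#4

Unit = 5 notes; the statements start on Bb3, C4, D4, moving up a 2nd each time.
Continuing: E4 → F#4 → G#4. Statement 6 starts on G#4.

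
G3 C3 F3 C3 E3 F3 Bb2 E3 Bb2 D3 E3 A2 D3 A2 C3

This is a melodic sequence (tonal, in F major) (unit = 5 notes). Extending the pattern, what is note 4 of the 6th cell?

With 5-note cells, note 4 of each statement runs C3, Bb2, A2.
Carrying that down a 2nd forward: G2 → F2 → E2.

E2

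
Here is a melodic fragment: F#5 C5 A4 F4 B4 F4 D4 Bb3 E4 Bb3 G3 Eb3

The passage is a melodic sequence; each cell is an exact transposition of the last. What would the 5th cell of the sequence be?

D3 Ab2 F2 Db2

Taking 4-note groups, the heads are F#5, B4, E4: the pattern moves down a 5th.
Carrying on: A3 → D3.
So cell 5 is D3 Ab2 F2 Db2.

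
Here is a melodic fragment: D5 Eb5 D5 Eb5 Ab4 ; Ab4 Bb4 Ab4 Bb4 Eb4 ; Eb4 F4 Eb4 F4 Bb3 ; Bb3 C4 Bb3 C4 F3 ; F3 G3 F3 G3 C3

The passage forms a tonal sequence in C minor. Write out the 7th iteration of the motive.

With a 5-note motive the entries are D5, Ab4, Eb4, Bb3, F3, each down a 4th from the previous.
Carrying on: C3 → G2.
Statement 7 starts on G2 and keeps the same diatonic contour: G2 Ab2 G2 Ab2 D2.

G2 Ab2 G2 Ab2 D2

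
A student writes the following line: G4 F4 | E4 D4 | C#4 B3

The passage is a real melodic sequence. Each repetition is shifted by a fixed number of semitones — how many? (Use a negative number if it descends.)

-3

With a 2-note motive the entries are G4, E4, C#4, each down a 3rd from the previous.
G4 to E4 spans -3 semitones.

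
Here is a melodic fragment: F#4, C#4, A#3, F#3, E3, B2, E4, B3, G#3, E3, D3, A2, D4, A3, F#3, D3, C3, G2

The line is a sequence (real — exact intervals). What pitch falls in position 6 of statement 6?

Db2

With 6-note cells, note 6 of each statement runs B2, A2, G2.
Carrying that down a 2nd forward: F2 → Eb2 → Db2.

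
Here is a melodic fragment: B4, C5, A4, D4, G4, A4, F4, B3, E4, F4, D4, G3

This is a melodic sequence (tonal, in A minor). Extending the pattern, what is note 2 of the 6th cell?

With 4-note cells, note 2 of each statement runs C5, A4, F4.
Carrying that down a 3rd forward: D4 → B3 → G3.

G3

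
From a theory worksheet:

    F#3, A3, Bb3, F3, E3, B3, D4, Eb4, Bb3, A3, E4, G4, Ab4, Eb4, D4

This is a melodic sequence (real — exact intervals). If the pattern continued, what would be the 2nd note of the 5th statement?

F5

The unit is 5 notes. Position-2 pitches of the 3 shown cells: A3, D4, G4.
Each moves up a 4th. Continuing: C5 → F5.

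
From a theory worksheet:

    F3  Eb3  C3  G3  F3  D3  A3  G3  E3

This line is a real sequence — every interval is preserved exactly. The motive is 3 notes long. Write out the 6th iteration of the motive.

D#4 C#4 A#3

Taking 3-note groups, the heads are F3, G3, A3: the pattern moves up a 2nd.
Continuing the starts: B3 → C#4 → D#4.
From D#4 the exact shape gives D#4 C#4 A#3.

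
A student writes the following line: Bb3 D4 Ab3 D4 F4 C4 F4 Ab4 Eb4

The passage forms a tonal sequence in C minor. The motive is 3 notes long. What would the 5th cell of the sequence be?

C5 Eb5 Bb4

Taking 3-note groups, the heads are Bb3, D4, F4: the pattern moves up a 3rd.
Continuing the starts: Ab4 → C5.
From C5 the diatonic shape gives C5 Eb5 Bb4.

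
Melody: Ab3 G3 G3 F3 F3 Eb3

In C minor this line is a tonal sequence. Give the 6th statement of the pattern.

Taking 2-note groups, the heads are Ab3, G3, F3: the pattern moves down a 2nd.
Carrying on: Eb3 → D3 → C3.
Statement 6 starts on C3 and keeps the same diatonic contour: C3 Bb2.

C3 Bb2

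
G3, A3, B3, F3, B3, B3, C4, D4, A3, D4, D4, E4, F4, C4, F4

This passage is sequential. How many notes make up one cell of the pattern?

15 notes total. Splitting into 3 groups of 5:
G3 A3 B3 F3 B3 | B3 C4 D4 A3 D4 | D4 E4 F4 C4 F4
That's a consistent up a 3rd shift per cell, and no other grouping gives one.

5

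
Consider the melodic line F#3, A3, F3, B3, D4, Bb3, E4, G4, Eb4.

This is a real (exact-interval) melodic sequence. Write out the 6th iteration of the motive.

G5 Bb5 Gb5

With a 3-note motive the entries are F#3, B3, E4, each up a 4th from the previous.
Continuing the starts: A4 → D5 → G5.
So cell 6 is G5 Bb5 Gb5.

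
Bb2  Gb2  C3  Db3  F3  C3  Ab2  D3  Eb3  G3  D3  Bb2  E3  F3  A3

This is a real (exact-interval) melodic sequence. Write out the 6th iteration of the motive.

G#3 E3 A#3 B3 D#4

Unit = 5 notes; the statements start on Bb2, C3, D3, moving up a 2nd each time.
Continuing the starts: E3 → F#3 → G#3.
So cell 6 is G#3 E3 A#3 B3 D#4.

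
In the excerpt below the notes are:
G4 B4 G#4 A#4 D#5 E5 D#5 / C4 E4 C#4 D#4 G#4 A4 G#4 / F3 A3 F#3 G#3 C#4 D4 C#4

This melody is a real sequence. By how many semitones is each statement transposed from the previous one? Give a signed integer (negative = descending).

With a 7-note motive the entries are G4, C4, F3, each down a 5th from the previous.
G4 to C4 spans -7 semitones.

-7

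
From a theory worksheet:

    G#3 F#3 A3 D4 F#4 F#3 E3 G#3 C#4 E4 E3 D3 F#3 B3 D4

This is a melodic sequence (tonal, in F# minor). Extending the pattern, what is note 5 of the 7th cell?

G#3

With 5-note cells, note 5 of each statement runs F#4, E4, D4.
Carrying that down a 2nd forward: C#4 → B3 → A3 → G#3.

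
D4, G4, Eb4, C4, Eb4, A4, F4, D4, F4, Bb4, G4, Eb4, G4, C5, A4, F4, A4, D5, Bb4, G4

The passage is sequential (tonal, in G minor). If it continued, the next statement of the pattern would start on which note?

With a 4-note motive the entries are D4, Eb4, F4, G4, A4, each up a 2nd from the previous.
The next head, up a 2nd from A4, is Bb4.

Bb4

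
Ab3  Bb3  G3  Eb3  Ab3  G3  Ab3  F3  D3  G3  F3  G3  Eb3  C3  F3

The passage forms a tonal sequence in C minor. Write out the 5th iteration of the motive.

D3 Eb3 C3 Ab2 D3

Unit = 5 notes; the statements start on Ab3, G3, F3, moving down a 2nd each time.
Extending down a 2nd: Eb3 → D3.
Statement 5 starts on D3 and keeps the same diatonic contour: D3 Eb3 C3 Ab2 D3.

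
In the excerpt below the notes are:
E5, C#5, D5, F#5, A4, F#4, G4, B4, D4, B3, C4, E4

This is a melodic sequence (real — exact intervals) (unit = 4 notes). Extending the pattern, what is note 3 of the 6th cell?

Eb2

With 4-note cells, note 3 of each statement runs D5, G4, C4.
Extending down a 5th: F3 → Bb2 → Eb2.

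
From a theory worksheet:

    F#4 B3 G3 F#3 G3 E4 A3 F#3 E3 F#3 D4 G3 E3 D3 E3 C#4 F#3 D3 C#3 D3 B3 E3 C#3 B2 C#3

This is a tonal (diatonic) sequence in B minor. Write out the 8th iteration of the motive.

Unit = 5 notes; the statements start on F#4, E4, D4, C#4, B3, moving down a 2nd each time.
Continuing the starts: A3 → G3 → F#3.
So cell 8 is F#3 B2 G2 F#2 G2.

F#3 B2 G2 F#2 G2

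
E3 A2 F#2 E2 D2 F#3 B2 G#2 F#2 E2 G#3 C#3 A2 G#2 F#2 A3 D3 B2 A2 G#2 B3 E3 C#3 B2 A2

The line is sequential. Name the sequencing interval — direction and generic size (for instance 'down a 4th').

up a 2nd

Unit = 5 notes; the statements start on E3, F#3, G#3, A3, B3, moving up a 2nd each time.
From E3 to F#3: up a 2nd.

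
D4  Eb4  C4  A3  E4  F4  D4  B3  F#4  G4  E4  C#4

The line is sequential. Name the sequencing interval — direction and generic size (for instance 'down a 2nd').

up a 2nd

Taking 4-note groups, the heads are D4, E4, F#4: the pattern moves up a 2nd.
From D4 to E4: up a 2nd.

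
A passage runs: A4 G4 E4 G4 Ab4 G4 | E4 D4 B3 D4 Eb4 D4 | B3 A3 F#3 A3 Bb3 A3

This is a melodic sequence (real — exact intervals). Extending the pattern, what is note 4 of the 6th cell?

F#2

Grouping in 6s, the 4th note of each cell is G4, D4, A3.
Extending down a 4th: E3 → B2 → F#2.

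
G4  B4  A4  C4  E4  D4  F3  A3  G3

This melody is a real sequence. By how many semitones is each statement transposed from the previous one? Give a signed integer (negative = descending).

-7

Taking 3-note groups, the heads are G4, C4, F3: the pattern moves down a 5th.
G4→C4 is 60 − 67 = -7 semitones.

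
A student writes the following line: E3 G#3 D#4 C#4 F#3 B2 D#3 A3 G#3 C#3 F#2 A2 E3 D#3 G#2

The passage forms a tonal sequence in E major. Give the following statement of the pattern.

Unit = 5 notes; the statements start on E3, B2, F#2, moving down a 4th each time.
From C#2 the diatonic shape gives C#2 E2 B2 A2 D#2.

C#2 E2 B2 A2 D#2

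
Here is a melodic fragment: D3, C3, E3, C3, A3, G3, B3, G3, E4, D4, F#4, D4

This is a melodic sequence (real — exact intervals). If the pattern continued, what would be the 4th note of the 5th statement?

E5

Grouping in 4s, the 4th note of each cell is C3, G3, D4.
Carrying that up a 5th forward: A4 → E5.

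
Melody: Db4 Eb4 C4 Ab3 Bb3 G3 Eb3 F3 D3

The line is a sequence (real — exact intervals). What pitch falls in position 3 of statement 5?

E2

Grouping in 3s, the 3rd note of each cell is C4, G3, D3.
Extending down a 4th: A2 → E2.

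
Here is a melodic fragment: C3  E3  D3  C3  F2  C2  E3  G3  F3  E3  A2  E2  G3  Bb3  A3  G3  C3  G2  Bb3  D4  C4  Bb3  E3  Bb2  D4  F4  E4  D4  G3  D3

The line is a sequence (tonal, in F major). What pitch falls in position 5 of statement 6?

With 6-note cells, note 5 of each statement runs F2, A2, C3, E3, G3.
One more up a 3rd gives Bb3.

Bb3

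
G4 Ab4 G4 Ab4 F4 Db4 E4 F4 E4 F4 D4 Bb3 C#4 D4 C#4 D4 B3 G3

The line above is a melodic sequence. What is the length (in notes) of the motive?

6

There are 18 notes; a 6-note unit gives 3 cells:
G4 Ab4 G4 Ab4 F4 Db4 | E4 F4 E4 F4 D4 Bb3 | C#4 D4 C#4 D4 B3 G3
Each cell is the previous one down a 3rd — so the unit is 6 notes.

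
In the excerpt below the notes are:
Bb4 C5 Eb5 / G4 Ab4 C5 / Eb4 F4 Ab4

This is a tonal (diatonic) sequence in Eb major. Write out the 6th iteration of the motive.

F3 G3 Bb3

The 3-note cells begin on Bb4, G4, Eb4 — each down a 3rd from the last.
Carrying on: C4 → Ab3 → F3.
So cell 6 is F3 G3 Bb3.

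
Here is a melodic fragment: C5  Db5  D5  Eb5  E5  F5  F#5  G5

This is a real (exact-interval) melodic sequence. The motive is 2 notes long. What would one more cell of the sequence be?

With a 2-note motive the entries are C5, D5, E5, F#5, each up a 2nd from the previous.
From G#5 the exact shape gives G#5 A5.

G#5 A5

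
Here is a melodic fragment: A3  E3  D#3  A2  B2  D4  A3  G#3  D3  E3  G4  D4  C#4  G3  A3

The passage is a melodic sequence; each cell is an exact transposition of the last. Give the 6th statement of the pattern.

With a 5-note motive the entries are A3, D4, G4, each up a 4th from the previous.
Extending up a 4th: C5 → F5 → Bb5.
From Bb5 the exact shape gives Bb5 F5 E5 Bb4 C5.

Bb5 F5 E5 Bb4 C5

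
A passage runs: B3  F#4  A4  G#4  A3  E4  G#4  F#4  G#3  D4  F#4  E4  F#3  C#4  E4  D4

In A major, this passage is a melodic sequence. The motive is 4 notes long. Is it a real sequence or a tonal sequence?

Every note is diatonic to A major.
Cell 1 has +3 semitones from note 2 to 3, but cell 2 has +4 — the interval quality changes while the contour stays the same, which is the hallmark of a tonal sequence.

tonal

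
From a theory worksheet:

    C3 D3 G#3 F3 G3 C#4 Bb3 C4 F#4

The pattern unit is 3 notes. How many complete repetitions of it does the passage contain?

3

9 notes in groups of 3 gives 9/3 = 3 statements.
Starts: C3, F3, Bb3 — each up a 4th.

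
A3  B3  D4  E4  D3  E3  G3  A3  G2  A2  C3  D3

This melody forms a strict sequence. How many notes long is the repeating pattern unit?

4

There are 12 notes; a 4-note unit gives 3 cells:
A3 B3 D4 E4 | D3 E3 G3 A3 | G2 A2 C3 D3
Every group is a transposition down a 5th of the one before; no shorter unit works.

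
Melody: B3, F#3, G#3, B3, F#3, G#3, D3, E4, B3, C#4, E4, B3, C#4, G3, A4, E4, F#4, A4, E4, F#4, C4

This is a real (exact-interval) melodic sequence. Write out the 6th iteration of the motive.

Unit = 7 notes; the statements start on B3, E4, A4, moving up a 4th each time.
Extending up a 4th: D5 → G5 → C6.
So cell 6 is C6 G5 A5 C6 G5 A5 Eb5.

C6 G5 A5 C6 G5 A5 Eb5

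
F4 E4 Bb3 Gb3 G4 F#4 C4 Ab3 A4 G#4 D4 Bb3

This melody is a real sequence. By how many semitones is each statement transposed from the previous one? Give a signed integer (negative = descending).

2

Unit = 4 notes; the statements start on F4, G4, A4, moving up a 2nd each time.
F4 to G4 spans +2 semitones.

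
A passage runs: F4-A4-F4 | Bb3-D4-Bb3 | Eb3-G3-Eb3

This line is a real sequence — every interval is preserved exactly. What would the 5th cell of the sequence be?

Db2 F2 Db2

Taking 3-note groups, the heads are F4, Bb3, Eb3: the pattern moves down a 5th.
Extending down a 5th: Ab2 → Db2.
So cell 5 is Db2 F2 Db2.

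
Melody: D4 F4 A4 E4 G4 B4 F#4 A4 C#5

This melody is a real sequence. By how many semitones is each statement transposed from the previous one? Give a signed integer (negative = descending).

Taking 3-note groups, the heads are D4, E4, F#4: the pattern moves up a 2nd.
Counting half-steps from D4 to E4: 2.

2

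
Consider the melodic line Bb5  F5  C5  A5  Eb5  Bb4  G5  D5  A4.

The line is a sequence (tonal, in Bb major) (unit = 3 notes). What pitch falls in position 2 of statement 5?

With 3-note cells, note 2 of each statement runs F5, Eb5, D5.
Carrying that down a 2nd forward: C5 → Bb4.

Bb4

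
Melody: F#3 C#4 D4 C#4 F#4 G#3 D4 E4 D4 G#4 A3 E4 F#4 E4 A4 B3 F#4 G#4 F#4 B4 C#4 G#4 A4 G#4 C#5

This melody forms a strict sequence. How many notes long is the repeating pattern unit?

There are 25 notes; a 5-note unit gives 5 cells:
F#3 C#4 D4 C#4 F#4 | G#3 D4 E4 D4 G#4 | A3 E4 F#4 E4 A4 | B3 F#4 G#4 F#4 B4 | C#4 G#4 A4 G#4 C#5
Every group is a transposition up a 2nd of the one before; no shorter unit works.

5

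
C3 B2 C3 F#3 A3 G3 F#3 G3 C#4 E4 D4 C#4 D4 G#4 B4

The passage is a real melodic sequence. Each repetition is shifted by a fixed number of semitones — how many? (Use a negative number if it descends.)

The 5-note cells begin on C3, G3, D4 — each up a 5th from the last.
C3→G3 is 55 − 48 = 7 semitones.

7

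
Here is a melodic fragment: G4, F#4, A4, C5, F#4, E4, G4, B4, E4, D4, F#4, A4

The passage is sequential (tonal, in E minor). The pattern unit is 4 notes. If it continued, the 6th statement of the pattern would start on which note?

B3

The 4-note cells begin on G4, F#4, E4 — each down a 2nd from the last.
Continuing: D4 → C4 → B3. Statement 6 starts on B3.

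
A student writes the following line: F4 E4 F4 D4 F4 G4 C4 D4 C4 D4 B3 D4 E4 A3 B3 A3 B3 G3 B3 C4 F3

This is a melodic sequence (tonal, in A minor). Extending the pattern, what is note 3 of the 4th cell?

G3

The unit is 7 notes. Position-3 pitches of the 3 shown cells: F4, D4, B3.
From B3, down a 3rd gives G3.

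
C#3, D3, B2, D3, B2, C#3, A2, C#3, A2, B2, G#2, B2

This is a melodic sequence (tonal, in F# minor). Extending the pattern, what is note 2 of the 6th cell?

F#2

The unit is 4 notes. Position-2 pitches of the 3 shown cells: D3, C#3, B2.
Each moves down a 2nd. Continuing: A2 → G#2 → F#2.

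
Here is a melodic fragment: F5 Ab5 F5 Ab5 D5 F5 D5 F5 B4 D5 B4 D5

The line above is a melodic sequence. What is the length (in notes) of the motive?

4

12 notes total. Splitting into 3 groups of 4:
F5 Ab5 F5 Ab5 | D5 F5 D5 F5 | B4 D5 B4 D5
That's a consistent down a 3rd shift per cell, and no other grouping gives one.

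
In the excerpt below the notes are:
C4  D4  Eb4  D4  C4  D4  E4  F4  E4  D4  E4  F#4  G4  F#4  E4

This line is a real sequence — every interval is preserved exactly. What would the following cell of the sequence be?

Unit = 5 notes; the statements start on C4, D4, E4, moving up a 2nd each time.
So cell 4 is F#4 G#4 A4 G#4 F#4.

F#4 G#4 A4 G#4 F#4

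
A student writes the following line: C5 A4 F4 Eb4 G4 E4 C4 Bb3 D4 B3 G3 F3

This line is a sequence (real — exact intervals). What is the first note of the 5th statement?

E3

With a 4-note motive the entries are C5, G4, D4, each down a 4th from the previous.
Extending the heads down a 4th: A3 → E3.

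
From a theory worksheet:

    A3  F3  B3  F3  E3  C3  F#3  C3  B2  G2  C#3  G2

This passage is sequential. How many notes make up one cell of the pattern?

Try groups of 4 (3 cells in 12 notes):
A3 F3 B3 F3 | E3 C3 F#3 C3 | B2 G2 C#3 G2
Each cell is the previous one down a 4th — so the unit is 4 notes.

4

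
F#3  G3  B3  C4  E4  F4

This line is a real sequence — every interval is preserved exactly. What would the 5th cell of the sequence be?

With a 2-note motive the entries are F#3, B3, E4, each up a 4th from the previous.
Carrying on: A4 → D5.
Statement 5 starts on D5 and keeps the same exact contour: D5 Eb5.

D5 Eb5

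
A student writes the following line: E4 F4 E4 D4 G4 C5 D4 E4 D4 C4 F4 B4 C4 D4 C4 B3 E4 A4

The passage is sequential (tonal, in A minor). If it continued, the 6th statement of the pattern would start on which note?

With a 6-note motive the entries are E4, D4, C4, each down a 2nd from the previous.
Continuing: B3 → A3 → G3. Statement 6 starts on G3.

G3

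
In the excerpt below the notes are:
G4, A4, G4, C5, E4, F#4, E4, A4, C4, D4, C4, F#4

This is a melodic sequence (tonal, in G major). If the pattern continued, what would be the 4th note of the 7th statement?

Grouping in 4s, the 4th note of each cell is C5, A4, F#4.
Carrying that down a 3rd forward: D4 → B3 → G3 → E3.

E3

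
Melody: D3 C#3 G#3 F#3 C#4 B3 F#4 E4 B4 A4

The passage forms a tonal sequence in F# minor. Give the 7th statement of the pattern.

Unit = 2 notes; the statements start on D3, G#3, C#4, F#4, B4, moving up a 4th each time.
Extending up a 4th: E5 → A5.
Statement 7 starts on A5 and keeps the same diatonic contour: A5 G#5.

A5 G#5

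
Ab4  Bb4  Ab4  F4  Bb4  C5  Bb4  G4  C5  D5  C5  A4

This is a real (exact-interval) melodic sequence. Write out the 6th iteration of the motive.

F#5 G#5 F#5 D#5

With a 4-note motive the entries are Ab4, Bb4, C5, each up a 2nd from the previous.
Extending up a 2nd: D5 → E5 → F#5.
From F#5 the exact shape gives F#5 G#5 F#5 D#5.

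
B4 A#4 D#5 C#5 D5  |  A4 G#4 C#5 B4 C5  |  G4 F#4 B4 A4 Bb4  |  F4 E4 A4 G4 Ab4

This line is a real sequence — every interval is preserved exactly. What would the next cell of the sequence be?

Eb4 D4 G4 F4 Gb4

Taking 5-note groups, the heads are B4, A4, G4, F4: the pattern moves down a 2nd.
So cell 5 is Eb4 D4 G4 F4 Gb4.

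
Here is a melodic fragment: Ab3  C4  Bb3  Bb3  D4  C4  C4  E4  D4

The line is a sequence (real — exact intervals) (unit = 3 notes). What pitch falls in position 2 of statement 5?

The unit is 3 notes. Position-2 pitches of the 3 shown cells: C4, D4, E4.
Extending up a 2nd: F#4 → G#4.

G#4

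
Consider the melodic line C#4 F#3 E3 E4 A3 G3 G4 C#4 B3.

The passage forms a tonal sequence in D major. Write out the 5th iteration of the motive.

D5 G4 F#4

With a 3-note motive the entries are C#4, E4, G4, each up a 3rd from the previous.
Continuing the starts: B4 → D5.
From D5 the diatonic shape gives D5 G4 F#4.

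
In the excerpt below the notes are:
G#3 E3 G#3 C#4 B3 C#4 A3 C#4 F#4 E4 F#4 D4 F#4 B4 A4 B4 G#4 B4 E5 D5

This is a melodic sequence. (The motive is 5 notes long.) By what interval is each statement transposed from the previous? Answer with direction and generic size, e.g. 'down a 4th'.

Unit = 5 notes; the statements start on G#3, C#4, F#4, B4, moving up a 4th each time.
From G#3 to C#4: up a 4th.

up a 4th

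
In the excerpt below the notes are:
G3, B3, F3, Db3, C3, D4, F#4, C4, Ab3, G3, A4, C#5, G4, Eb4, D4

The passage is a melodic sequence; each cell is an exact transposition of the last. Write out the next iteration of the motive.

E5 G#5 D5 Bb4 A4

Unit = 5 notes; the statements start on G3, D4, A4, moving up a 5th each time.
Statement 4 starts on E5 and keeps the same exact contour: E5 G#5 D5 Bb4 A4.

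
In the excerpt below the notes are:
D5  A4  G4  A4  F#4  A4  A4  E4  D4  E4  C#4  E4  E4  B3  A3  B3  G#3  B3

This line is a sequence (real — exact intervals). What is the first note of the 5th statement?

F#3

With a 6-note motive the entries are D5, A4, E4, each down a 4th from the previous.
Extending the heads down a 4th: B3 → F#3.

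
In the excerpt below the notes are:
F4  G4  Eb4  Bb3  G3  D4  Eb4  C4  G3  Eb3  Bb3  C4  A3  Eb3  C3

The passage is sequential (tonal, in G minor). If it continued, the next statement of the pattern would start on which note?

Taking 5-note groups, the heads are F4, D4, Bb3: the pattern moves down a 3rd.
One more step down a 3rd gives G3.

G3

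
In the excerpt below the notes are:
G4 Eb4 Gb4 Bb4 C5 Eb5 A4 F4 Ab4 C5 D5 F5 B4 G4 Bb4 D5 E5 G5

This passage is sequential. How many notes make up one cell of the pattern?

Try groups of 6 (3 cells in 18 notes):
G4 Eb4 Gb4 Bb4 C5 Eb5 | A4 F4 Ab4 C5 D5 F5 | B4 G4 Bb4 D5 E5 G5
Every group is a transposition up a 2nd of the one before; no shorter unit works.

6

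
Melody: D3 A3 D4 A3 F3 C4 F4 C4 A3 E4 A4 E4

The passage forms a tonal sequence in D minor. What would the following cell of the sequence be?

The 4-note cells begin on D3, F3, A3 — each up a 3rd from the last.
Statement 4 starts on C4 and keeps the same diatonic contour: C4 G4 C5 G4.

C4 G4 C5 G4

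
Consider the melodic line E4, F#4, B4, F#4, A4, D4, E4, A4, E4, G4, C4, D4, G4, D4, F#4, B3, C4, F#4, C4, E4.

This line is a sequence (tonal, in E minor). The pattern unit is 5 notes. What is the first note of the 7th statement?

Taking 5-note groups, the heads are E4, D4, C4, B3: the pattern moves down a 2nd.
Extending the heads down a 2nd: A3 → G3 → F#3.

F#3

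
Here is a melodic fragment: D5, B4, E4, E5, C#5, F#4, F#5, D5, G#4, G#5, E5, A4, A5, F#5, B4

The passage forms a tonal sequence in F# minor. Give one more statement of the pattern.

B5 G#5 C#5

Taking 3-note groups, the heads are D5, E5, F#5, G#5, A5: the pattern moves up a 2nd.
Statement 6 starts on B5 and keeps the same diatonic contour: B5 G#5 C#5.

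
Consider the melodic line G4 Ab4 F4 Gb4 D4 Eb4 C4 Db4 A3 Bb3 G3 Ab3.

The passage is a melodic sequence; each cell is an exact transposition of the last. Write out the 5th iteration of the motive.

B2 C3 A2 Bb2

With a 4-note motive the entries are G4, D4, A3, each down a 4th from the previous.
Carrying on: E3 → B2.
From B2 the exact shape gives B2 C3 A2 Bb2.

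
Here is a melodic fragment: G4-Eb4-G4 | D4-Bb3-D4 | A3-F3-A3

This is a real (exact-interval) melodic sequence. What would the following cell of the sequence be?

E3 C3 E3

The 3-note cells begin on G4, D4, A3 — each down a 4th from the last.
Statement 4 starts on E3 and keeps the same exact contour: E3 C3 E3.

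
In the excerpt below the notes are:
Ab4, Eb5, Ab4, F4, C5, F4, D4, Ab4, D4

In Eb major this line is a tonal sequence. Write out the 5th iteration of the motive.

G3 D4 G3

Unit = 3 notes; the statements start on Ab4, F4, D4, moving down a 3rd each time.
Extending down a 3rd: Bb3 → G3.
So cell 5 is G3 D4 G3.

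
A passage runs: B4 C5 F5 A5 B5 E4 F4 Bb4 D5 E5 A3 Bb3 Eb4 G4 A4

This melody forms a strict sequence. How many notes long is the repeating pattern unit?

5

There are 15 notes; a 5-note unit gives 3 cells:
B4 C5 F5 A5 B5 | E4 F4 Bb4 D5 E5 | A3 Bb3 Eb4 G4 A4
Every group is a transposition down a 5th of the one before; no shorter unit works.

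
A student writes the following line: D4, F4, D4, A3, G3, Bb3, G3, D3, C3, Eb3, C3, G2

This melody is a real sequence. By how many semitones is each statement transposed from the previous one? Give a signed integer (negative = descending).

With a 4-note motive the entries are D4, G3, C3, each down a 5th from the previous.
Counting half-steps from D4 to G3: -7.

-7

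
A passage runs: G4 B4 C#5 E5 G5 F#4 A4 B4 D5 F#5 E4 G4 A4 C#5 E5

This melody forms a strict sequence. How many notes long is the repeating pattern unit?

15 notes total. Splitting into 3 groups of 5:
G4 B4 C#5 E5 G5 | F#4 A4 B4 D5 F#5 | E4 G4 A4 C#5 E5
Each cell is the previous one down a 2nd — so the unit is 5 notes.

5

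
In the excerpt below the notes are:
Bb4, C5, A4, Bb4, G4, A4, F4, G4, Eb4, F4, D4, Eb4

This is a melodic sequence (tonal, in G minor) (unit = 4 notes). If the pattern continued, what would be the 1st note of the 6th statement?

F3

Grouping in 4s, the 1st note of each cell is Bb4, G4, Eb4.
Each moves down a 3rd. Continuing: C4 → A3 → F3.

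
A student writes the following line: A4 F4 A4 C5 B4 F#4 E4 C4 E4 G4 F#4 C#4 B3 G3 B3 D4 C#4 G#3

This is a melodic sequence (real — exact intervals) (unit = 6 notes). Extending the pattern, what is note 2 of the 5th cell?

The unit is 6 notes. Position-2 pitches of the 3 shown cells: F4, C4, G3.
Extending down a 4th: D3 → A2.

A2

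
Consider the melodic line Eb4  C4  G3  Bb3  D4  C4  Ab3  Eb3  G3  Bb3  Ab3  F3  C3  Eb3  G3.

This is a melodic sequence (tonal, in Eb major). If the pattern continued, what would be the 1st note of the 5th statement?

D3

The unit is 5 notes. Position-1 pitches of the 3 shown cells: Eb4, C4, Ab3.
Carrying that down a 3rd forward: F3 → D3.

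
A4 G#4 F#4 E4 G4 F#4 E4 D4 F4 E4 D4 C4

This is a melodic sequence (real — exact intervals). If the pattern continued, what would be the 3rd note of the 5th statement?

Bb3

With 4-note cells, note 3 of each statement runs F#4, E4, D4.
Extending down a 2nd: C4 → Bb3.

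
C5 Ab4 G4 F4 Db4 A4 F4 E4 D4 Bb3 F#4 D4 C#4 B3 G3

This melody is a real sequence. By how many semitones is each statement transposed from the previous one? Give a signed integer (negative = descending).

Unit = 5 notes; the statements start on C5, A4, F#4, moving down a 3rd each time.
Counting half-steps from C5 to A4: -3.

-3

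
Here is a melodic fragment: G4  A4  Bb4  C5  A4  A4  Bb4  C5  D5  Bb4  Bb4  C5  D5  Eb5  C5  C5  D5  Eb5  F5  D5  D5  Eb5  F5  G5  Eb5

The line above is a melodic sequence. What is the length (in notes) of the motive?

There are 25 notes; a 5-note unit gives 5 cells:
G4 A4 Bb4 C5 A4 | A4 Bb4 C5 D5 Bb4 | Bb4 C5 D5 Eb5 C5 | C5 D5 Eb5 F5 D5 | D5 Eb5 F5 G5 Eb5
Every group is a transposition up a 2nd of the one before; no shorter unit works.

5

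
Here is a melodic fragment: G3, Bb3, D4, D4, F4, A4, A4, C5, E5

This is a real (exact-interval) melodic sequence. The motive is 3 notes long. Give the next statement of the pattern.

E5 G5 B5

Unit = 3 notes; the statements start on G3, D4, A4, moving up a 5th each time.
Statement 4 starts on E5 and keeps the same exact contour: E5 G5 B5.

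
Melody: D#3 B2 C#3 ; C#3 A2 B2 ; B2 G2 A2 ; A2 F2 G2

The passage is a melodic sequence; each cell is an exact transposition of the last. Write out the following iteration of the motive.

G2 Eb2 F2

Unit = 3 notes; the statements start on D#3, C#3, B2, A2, moving down a 2nd each time.
Statement 5 starts on G2 and keeps the same exact contour: G2 Eb2 F2.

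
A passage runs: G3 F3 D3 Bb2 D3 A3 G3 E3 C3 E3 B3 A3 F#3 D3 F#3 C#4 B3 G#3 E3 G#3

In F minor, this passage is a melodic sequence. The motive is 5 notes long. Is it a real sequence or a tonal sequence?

real

Each cell has the same semitone pattern (-2, -3, -4, 4) — intervals are preserved exactly.
And D3 lies outside F minor, so the sequence is real rather than tonal.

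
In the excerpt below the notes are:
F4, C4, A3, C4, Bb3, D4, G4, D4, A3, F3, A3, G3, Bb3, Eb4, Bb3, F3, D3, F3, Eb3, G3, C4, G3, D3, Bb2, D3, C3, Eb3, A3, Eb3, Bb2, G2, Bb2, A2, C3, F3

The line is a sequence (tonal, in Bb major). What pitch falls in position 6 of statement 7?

F2

The unit is 7 notes. Position-6 pitches of the 5 shown cells: D4, Bb3, G3, Eb3, C3.
Carrying that down a 3rd forward: A2 → F2.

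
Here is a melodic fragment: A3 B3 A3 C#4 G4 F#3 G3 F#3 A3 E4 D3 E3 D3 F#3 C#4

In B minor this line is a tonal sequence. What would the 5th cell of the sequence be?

G2 A2 G2 B2 F#3

Unit = 5 notes; the statements start on A3, F#3, D3, moving down a 3rd each time.
Extending down a 3rd: B2 → G2.
Statement 5 starts on G2 and keeps the same diatonic contour: G2 A2 G2 B2 F#3.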